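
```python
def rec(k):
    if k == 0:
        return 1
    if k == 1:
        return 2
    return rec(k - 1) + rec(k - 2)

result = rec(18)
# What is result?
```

Build up from base cases: rec(0)=1, rec(1)=2, rec(2)=3, rec(3)=5, rec(4)=8, rec(5)=13, rec(6)=21, ..., rec(18)=6765

Answer: 6765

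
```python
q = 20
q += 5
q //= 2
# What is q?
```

Trace:
`q = 20` → q = 20
`q += 5` → q = 25
`q //= 2` → q = 12
So q = 12

Answer: 12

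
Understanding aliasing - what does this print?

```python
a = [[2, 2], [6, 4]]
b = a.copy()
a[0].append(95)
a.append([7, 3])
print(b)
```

Key concept: shallow copy with nested lists.
Step by step:
`a = [[2, 2], [6, 4]]` → a = [[2, 2], [6, 4]]
`b = a.copy()` → b = [[2, 2], [6, 4]]
`a[0].append(95)` → a = [[2, 2, 95], [6, 4]]; b = [[2, 2, 95], [6, 4]]
`a.append([7, 3])` → a = [[2, 2, 95], [6, 4], [7, 3]]
`print(b)` → prints [[2, 2, 95], [6, 4]]

Answer: [[2, 2, 95], [6, 4]]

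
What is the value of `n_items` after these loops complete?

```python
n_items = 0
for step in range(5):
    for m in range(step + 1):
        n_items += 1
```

Triangle: 1 + 2 + ... + 5
`n_items` takes the values: 0 → 1 → 2 → 3 → 4 → 5 → 6 → 7 → 8 → 9 → 10 → 11 → 12 → 13 → 14 → 15

Answer: 15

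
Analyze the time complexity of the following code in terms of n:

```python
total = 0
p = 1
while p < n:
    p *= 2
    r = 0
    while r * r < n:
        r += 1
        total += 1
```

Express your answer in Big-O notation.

Each loop level contributes: log n × √n. Multiplying the contributions gives O(√n log n).

Answer: O(√n log n)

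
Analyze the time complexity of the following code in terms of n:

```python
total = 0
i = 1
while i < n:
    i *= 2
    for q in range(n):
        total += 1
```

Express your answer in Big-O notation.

Each loop level contributes: log n × n. Multiplying the contributions gives O(n log n).

Answer: O(n log n)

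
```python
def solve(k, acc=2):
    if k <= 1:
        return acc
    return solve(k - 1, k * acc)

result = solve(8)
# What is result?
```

Accumulator trace (n, acc): (8, 2) -> (7, 16) -> (6, 112) -> (5, 672) -> (4, 3360) -> (3, 13440) -> (2, 40320) -> (1, 80640) -> return 80640

Answer: 80640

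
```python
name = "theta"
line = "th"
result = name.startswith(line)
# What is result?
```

Trace:
`name = "theta"` → name = 'theta'
`line = "th"` → line = 'th'
`result = name.startswith(line)` → result = True
So result = True

Answer: True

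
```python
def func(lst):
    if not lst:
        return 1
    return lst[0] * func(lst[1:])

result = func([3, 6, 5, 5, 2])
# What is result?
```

Product over [3, 6, 5, 5, 2] = 3 * 6 * 5 * 5 * 2 = 900

Answer: 900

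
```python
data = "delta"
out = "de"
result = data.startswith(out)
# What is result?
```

Trace:
`data = "delta"` → data = 'delta'
`out = "de"` → out = 'de'
`result = data.startswith(out)` → result = True
So result = True

Answer: True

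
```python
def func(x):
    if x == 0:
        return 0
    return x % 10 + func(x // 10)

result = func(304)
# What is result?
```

Sum of digits of 304: 4 + 0 + 3 = 7

Answer: 7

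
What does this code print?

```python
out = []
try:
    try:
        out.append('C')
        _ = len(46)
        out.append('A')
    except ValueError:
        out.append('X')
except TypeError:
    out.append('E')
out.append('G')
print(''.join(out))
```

Execution trace: 'C' (try body) → 'E' (outer except TypeError) → 'G' (after the try/except). Output: CEG

Answer: CEG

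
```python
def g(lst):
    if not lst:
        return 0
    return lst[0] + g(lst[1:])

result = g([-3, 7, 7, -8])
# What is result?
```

(-3) + 7 + 7 + (-8) + 0 = 3

Answer: 3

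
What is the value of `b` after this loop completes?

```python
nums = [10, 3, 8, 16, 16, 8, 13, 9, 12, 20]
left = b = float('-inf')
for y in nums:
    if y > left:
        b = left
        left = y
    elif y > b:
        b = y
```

Second largest (with repeats) in [10, 3, 8, 16, 16, 8, 13, 9, 12, 20]
`b` takes the values: -inf → 3 → 8 → 10 → 16

Answer: 16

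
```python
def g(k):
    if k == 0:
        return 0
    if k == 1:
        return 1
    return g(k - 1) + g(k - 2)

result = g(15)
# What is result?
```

Build up from base cases: g(0)=0, g(1)=1, g(2)=1, g(3)=2, g(4)=3, g(5)=5, g(6)=8, ..., g(15)=610

Answer: 610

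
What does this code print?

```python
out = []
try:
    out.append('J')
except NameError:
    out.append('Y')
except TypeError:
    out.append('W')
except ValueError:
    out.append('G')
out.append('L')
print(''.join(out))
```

Execution trace: 'J' (try body, no exception) → 'L' (after the try/except). Output: JL

Answer: JL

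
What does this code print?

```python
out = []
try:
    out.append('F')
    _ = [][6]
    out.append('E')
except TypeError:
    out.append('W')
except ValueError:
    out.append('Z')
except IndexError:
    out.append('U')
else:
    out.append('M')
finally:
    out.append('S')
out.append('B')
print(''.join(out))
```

Execution trace: 'F' (try body) → 'U' (except IndexError) → 'S' (finally) → 'B' (after the try/except). Output: FUSB

Answer: FUSB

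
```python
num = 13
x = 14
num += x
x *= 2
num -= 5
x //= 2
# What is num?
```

Trace:
`num = 13` → num = 13
`x = 14` → x = 14
`num += x` → num = 27
`x *= 2` → x = 28
`num -= 5` → num = 22
`x //= 2` → x = 14
So num = 22

Answer: 22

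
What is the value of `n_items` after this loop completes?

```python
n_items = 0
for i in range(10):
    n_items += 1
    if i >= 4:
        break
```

Loop breaks when i reaches 4, n_items is 5
`n_items` takes the values: 0 → 1 → 2 → 3 → 4 → 5

Answer: 5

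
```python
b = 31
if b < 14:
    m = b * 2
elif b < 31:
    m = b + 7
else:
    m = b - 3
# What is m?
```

Trace:
`b = 31` → b = 31
`if b < 14: ...` → b < 14 is False, b < 31 is False, take else branch → m = 28
So m = 28

Answer: 28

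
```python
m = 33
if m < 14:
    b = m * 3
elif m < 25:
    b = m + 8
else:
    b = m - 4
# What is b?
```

Trace:
`m = 33` → m = 33
`if m < 14: ...` → m < 14 is False, m < 25 is False, take else branch → b = 29
So b = 29

Answer: 29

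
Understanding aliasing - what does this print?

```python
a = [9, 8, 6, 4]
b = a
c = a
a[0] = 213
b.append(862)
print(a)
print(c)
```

Key concept: multiple aliases.
Step by step:
`a = [9, 8, 6, 4]` → a = [9, 8, 6, 4]
`b = a` → b = [9, 8, 6, 4] (same object as a)
`c = a` → c = [9, 8, 6, 4] (same object as a, b)
`a[0] = 213` → a = [213, 8, 6, 4] (same object as b, c); b = [213, 8, 6, 4] (same object as a, c); c = [213, 8, 6, 4] (same object as a, b)
`b.append(862)` → a = [213, 8, 6, 4, 862] (same object as b, c); b = [213, 8, 6, 4, 862] (same object as a, c); c = [213, 8, 6, 4, 862] (same object as a, b)
`print(a)` → prints [213, 8, 6, 4, 862]
`print(c)` → prints [213, 8, 6, 4, 862]

Answer:
[213, 8, 6, 4, 862]
[213, 8, 6, 4, 862]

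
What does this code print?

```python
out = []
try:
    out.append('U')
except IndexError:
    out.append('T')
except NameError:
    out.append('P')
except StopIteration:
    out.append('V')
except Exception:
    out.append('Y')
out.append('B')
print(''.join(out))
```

Execution trace: 'U' (try body, no exception) → 'B' (after the try/except). Output: UB

Answer: UB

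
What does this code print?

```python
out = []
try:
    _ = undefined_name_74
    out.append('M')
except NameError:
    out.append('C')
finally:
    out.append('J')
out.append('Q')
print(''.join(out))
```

Execution trace: 'C' (except NameError) → 'J' (finally) → 'Q' (after the try/except). Output: CJQ

Answer: CJQ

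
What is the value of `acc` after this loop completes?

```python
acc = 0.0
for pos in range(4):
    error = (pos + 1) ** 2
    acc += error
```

Sum of squared losses 1² + 2² + ... + 4²
`acc` takes the values: 0.0 → 1.0 → 5.0 → 14.0 → 30.0

Answer: 30.0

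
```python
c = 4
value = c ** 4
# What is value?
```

Trace:
`c = 4` → c = 4
`value = c ** 4` → value = 256
So value = 256

Answer: 256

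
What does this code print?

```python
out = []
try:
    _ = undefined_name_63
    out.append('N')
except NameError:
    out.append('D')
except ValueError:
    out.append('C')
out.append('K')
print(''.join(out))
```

Execution trace: 'D' (except NameError) → 'K' (after the try/except). Output: DK

Answer: DK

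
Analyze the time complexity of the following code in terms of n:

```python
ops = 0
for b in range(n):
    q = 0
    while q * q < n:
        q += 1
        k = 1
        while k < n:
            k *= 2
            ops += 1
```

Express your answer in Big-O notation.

Each loop level contributes: n × √n × log n. Multiplying the contributions gives O(n√n log n).

Answer: O(n√n log n)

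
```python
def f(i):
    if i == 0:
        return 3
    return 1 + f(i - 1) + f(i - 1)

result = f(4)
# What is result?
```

f(i) = 1 + 2·f(i-1), f(0)=3. Closed form: (3+1)·2^4 - 1 = 63.

Answer: 63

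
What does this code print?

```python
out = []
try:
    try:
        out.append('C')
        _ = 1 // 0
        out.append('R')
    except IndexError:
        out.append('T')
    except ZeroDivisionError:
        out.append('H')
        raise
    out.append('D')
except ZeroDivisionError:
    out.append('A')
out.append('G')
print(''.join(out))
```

Execution trace: 'C' (inner try body) → 'H' (inner except ZeroDivisionError) → 'A' (except ZeroDivisionError) → 'G' (after the try/except). Output: CHAG

Answer: CHAG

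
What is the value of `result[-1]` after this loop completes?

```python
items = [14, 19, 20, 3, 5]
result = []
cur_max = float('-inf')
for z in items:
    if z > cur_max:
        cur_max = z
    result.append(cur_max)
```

Running max ends at 20
`result` takes the values: [] → [14] → [14, 19] → [14, 19, 20] → [14, 19, 20, 20] → [14, 19, 20, 20, 20]
So `result[-1]` = 20

Answer: 20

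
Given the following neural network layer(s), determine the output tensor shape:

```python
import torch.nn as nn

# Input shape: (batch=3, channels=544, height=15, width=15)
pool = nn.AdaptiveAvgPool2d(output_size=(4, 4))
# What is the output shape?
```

Input: (3, 544, 15, 15) -> Output: (3, 544, 4, 4)

Answer: (3, 544, 4, 4)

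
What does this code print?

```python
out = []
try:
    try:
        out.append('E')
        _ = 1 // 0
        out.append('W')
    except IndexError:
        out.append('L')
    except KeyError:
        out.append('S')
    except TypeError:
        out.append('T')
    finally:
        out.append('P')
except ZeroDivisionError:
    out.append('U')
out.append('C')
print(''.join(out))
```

Execution trace: 'E' (try body) → 'P' (finally) → 'U' (outer except ZeroDivisionError) → 'C' (after the try/except). Output: EPUC

Answer: EPUC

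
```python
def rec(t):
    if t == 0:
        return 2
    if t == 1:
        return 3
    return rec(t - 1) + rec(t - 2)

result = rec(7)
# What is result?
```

Build up from base cases: rec(0)=2, rec(1)=3, rec(2)=5, rec(3)=8, rec(4)=13, rec(5)=21, rec(6)=34, ..., rec(7)=55

Answer: 55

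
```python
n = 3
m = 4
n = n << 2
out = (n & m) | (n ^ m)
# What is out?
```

Trace:
`n = 3` → n = 3
`m = 4` → m = 4
`n = n << 2` → n = 12
`out = (n & m) | (n ^ m)` → out = 12
So out = 12

Answer: 12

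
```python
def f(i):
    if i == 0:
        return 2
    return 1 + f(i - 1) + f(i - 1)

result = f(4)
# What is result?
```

f(i) = 1 + 2·f(i-1), f(0)=2. Closed form: (2+1)·2^4 - 1 = 47.

Answer: 47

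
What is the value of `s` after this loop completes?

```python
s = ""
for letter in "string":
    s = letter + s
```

Reverse 'string'
`s` takes the values: "" → "s" → "ts" → "rts" → "irts" → "nirts" → "gnirts"

Answer: "gnirts"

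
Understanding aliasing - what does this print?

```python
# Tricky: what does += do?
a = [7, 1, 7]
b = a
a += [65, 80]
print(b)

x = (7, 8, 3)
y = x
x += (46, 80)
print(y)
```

Key concept: += behavior differs for mutable vs immutable.
Step by step:
`a = [7, 1, 7]` → a = [7, 1, 7]
`b = a` → b = [7, 1, 7] (same object as a)
`a += [65, 80]` → a = [7, 1, 7, 65, 80] (same object as b); b = [7, 1, 7, 65, 80] (same object as a)
`print(b)` → prints [7, 1, 7, 65, 80]
`x = (7, 8, 3)` → x = (7, 8, 3)
`y = x` → y = (7, 8, 3)
`x += (46, 80)` → x = (7, 8, 3, 46, 80)
`print(y)` → prints (7, 8, 3)

Answer:
[7, 1, 7, 65, 80]
(7, 8, 3)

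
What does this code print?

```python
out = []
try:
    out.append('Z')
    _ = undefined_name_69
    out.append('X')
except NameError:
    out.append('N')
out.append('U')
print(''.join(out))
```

Execution trace: 'Z' (try body) → 'N' (except NameError) → 'U' (after the try/except). Output: ZNU

Answer: ZNU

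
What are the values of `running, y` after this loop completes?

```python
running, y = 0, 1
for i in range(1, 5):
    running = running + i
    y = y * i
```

Sum and factorial of 1 to 4
`running, y` takes the values: (0, 1) → (1, 1) → (3, 1) → (3, 2) → (6, 2) → (6, 6) → (10, 6) → (10, 24)

Answer: 10, 24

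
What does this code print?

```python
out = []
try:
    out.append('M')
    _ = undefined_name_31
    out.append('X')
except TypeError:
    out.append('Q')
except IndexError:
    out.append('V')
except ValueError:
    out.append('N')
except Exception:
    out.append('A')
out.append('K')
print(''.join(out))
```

Execution trace: 'M' (try body) → 'A' (except Exception) → 'K' (after the try/except). Output: MAK

Answer: MAK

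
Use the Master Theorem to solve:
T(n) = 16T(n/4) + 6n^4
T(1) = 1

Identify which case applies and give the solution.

a=16, b=4, f(n)=6n^4. log_4(16) = 2. Since c=4 > 2 and the regularity condition holds (16(n/4)^4 = (16/4^4)n^4 with 16/4^4 < 1), Case 3 applies: T(n) = Θ(f(n)) = O(n^4).

Answer: O(n^4) - Case 3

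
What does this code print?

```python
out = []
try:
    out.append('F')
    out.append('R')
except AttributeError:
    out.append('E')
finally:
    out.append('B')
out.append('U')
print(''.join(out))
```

Execution trace: 'F' (try body) → 'R' (try body, no exception) → 'B' (finally) → 'U' (after the try/except). Output: FRBU

Answer: FRBU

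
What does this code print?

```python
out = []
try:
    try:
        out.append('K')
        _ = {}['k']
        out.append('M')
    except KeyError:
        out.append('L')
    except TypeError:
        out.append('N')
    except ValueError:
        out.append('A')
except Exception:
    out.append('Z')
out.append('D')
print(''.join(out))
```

Execution trace: 'K' (inner try body) → 'L' (inner except KeyError) → 'D' (after the try/except). Output: KLD

Answer: KLD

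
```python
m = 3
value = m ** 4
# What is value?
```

Trace:
`m = 3` → m = 3
`value = m ** 4` → value = 81
So value = 81

Answer: 81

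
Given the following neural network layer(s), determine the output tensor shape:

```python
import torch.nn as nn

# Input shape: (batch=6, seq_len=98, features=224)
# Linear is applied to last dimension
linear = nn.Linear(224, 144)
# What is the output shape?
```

Input: (6, 98, 224) -> Output: (6, 98, 144)

Answer: (6, 98, 144)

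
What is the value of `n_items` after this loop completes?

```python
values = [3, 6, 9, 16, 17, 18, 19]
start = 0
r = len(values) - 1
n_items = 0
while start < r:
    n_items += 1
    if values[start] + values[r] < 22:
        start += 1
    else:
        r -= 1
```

Steps to find pair summing to 22
`n_items` takes the values: 0 → 1 → 2 → 3 → 4 → 5 → 6

Answer: 6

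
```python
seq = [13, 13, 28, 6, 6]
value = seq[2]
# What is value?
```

Trace:
`seq = [13, 13, 28, 6, 6]` → seq = [13, 13, 28, 6, 6]
`value = seq[2]` → value = 28
So value = 28

Answer: 28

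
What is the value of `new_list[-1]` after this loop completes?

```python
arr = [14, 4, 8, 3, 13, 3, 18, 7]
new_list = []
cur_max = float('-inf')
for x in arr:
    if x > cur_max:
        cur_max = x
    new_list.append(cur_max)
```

Running max ends at 18
`new_list` takes the values: [] → [14] → [14, 14] → [14, 14, 14] → [14, 14, 14, 14] → [14, 14, 14, 14, 14] → [14, 14, 14, 14, 14, 14] → [14, 14, 14, 14, 14, 14, 18] → [14, 14, 14, 14, 14, 14, 18, 18]
So `new_list[-1]` = 18

Answer: 18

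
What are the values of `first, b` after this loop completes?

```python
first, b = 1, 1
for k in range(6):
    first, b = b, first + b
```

Fibonacci: after 6 iterations
`first, b` takes the values: (1, 1) → (1, 2) → (2, 3) → (3, 5) → (5, 8) → (8, 13) → (13, 21)

Answer: 13, 21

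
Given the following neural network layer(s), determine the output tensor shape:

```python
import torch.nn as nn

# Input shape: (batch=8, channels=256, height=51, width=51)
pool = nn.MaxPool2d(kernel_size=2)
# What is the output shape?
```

Input: (8, 256, 51, 51) -> Output: (8, 256, 25, 25)

Answer: (8, 256, 25, 25)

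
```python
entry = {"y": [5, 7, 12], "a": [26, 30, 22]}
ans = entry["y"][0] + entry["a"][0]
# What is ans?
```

Trace:
`entry = {"y": [5, 7, 12], "a": [26, 30, 22]}` → entry = {'y': [5, 7, 12], 'a': [26, 30, 22]}
`ans = entry["y"][0] + entry["a"][0]` → ans = 31
So ans = 31

Answer: 31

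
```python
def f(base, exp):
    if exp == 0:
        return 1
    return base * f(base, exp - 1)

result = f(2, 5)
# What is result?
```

f(2, 5) = 2 * 2 * 2 * 2 * 2 = 32

Answer: 32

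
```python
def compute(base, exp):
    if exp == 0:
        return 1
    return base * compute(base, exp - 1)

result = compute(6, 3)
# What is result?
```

compute(6, 3) = 6 * 6 * 6 = 216

Answer: 216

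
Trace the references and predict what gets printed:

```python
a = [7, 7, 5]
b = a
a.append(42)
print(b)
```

Key concept: basic list aliasing.
Step by step:
`a = [7, 7, 5]` → a = [7, 7, 5]
`b = a` → b = [7, 7, 5] (same object as a)
`a.append(42)` → a = [7, 7, 5, 42] (same object as b); b = [7, 7, 5, 42] (same object as a)
`print(b)` → prints [7, 7, 5, 42]

Answer: [7, 7, 5, 42]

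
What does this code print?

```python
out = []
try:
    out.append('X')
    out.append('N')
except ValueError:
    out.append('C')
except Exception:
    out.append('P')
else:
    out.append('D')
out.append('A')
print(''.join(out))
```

Execution trace: 'X' (try body) → 'N' (try body, no exception) → 'D' (else) → 'A' (after the try/except). Output: XNDA

Answer: XNDA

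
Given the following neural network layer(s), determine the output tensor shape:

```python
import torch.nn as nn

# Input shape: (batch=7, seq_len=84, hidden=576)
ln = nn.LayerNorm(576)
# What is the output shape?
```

Input: (7, 84, 576) -> Output: (7, 84, 576)

Answer: (7, 84, 576)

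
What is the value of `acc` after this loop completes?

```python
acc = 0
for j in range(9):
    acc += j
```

Sum of 0 to 8 = 36
`acc` takes the values: 0 → 1 → 3 → 6 → 10 → 15 → 21 → 28 → 36

Answer: 36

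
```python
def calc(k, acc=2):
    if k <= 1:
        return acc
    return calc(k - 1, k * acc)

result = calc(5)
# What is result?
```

Accumulator trace (n, acc): (5, 2) -> (4, 10) -> (3, 40) -> (2, 120) -> (1, 240) -> return 240

Answer: 240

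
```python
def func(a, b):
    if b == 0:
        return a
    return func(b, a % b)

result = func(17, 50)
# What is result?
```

func(17, 50) -> func(50, 17) -> func(17, 16) -> func(16, 1) -> func(1, 0) -> 1

Answer: 1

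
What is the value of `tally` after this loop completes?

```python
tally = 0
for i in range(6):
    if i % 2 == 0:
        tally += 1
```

Count numbers divisible by 2 in range(6)
`tally` takes the values: 0 → 1 → 2 → 3

Answer: 3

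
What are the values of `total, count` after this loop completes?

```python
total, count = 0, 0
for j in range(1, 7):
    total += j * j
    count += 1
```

Sum of squares and count
`total, count` takes the values: (0, 0) → (1, 0) → (1, 1) → (5, 1) → (5, 2) → (14, 2) → (14, 3) → (30, 3) → (30, 4) → (55, 4) → (55, 5) → (91, 5) → (91, 6)

Answer: 91, 6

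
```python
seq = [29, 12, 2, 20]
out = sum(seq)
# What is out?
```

Trace:
`seq = [29, 12, 2, 20]` → seq = [29, 12, 2, 20]
`out = sum(seq)` → out = 63
So out = 63

Answer: 63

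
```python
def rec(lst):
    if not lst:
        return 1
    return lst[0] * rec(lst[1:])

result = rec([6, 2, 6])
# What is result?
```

Product over [6, 2, 6] = 6 * 2 * 6 = 72

Answer: 72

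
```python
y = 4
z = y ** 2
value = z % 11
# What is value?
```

Trace:
`y = 4` → y = 4
`z = y ** 2` → z = 16
`value = z % 11` → value = 5
So value = 5

Answer: 5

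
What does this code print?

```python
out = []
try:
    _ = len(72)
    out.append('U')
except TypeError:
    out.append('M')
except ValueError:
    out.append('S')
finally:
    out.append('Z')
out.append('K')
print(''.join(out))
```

Execution trace: 'M' (except TypeError) → 'Z' (finally) → 'K' (after the try/except). Output: MZK

Answer: MZK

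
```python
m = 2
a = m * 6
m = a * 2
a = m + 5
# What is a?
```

Trace:
`m = 2` → m = 2
`a = m * 6` → a = 12
`m = a * 2` → m = 24
`a = m + 5` → a = 29
So a = 29

Answer: 29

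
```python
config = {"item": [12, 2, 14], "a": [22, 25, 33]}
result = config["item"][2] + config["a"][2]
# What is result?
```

Trace:
`config = {"item": [12, 2, 14], "a": [22, 25, 33]}` → config = {'item': [12, 2, 14], 'a': [22, 25, 33]}
`result = config["item"][2] + config["a"][2]` → result = 47
So result = 47

Answer: 47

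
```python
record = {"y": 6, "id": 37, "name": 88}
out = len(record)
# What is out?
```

Trace:
`record = {"y": 6, "id": 37, "name": 88}` → record = {'y': 6, 'id': 37, 'name': 88}
`out = len(record)` → out = 3
So out = 3

Answer: 3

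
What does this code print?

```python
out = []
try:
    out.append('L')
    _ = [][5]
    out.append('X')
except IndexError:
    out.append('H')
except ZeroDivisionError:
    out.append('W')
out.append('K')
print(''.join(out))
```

Execution trace: 'L' (try body) → 'H' (except IndexError) → 'K' (after the try/except). Output: LHK

Answer: LHK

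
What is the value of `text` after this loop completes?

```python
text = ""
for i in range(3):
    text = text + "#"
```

Repeat '#' 3 times
`text` takes the values: "" → "#" → "##" → "###"

Answer: "###"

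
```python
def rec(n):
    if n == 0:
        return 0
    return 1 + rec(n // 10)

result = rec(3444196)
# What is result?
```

Count of digits of 3444196: 7

Answer: 7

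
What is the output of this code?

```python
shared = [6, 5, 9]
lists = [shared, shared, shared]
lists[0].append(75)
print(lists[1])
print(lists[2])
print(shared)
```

Key concept: list of same reference.
Step by step:
`shared = [6, 5, 9]` → shared = [6, 5, 9]
`lists = [shared, shared, shared]` → lists = [[6, 5, 9], [6, 5, 9], [6, 5, 9]]
`lists[0].append(75)` → shared = [6, 5, 9, 75]; lists = [[6, 5, 9, 75], [6, 5, 9, 75], [6, 5, 9, 75]]
`print(lists[1])` → prints [6, 5, 9, 75]
`print(lists[2])` → prints [6, 5, 9, 75]
`print(shared)` → prints [6, 5, 9, 75]

Answer:
[6, 5, 9, 75]
[6, 5, 9, 75]
[6, 5, 9, 75]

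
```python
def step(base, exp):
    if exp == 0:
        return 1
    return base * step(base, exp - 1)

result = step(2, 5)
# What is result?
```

step(2, 5) = 2 * 2 * 2 * 2 * 2 = 32

Answer: 32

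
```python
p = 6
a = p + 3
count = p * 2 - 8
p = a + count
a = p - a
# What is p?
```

Trace:
`p = 6` → p = 6
`a = p + 3` → a = 9
`count = p * 2 - 8` → count = 4
`p = a + count` → p = 13
`a = p - a` → a = 4
So p = 13

Answer: 13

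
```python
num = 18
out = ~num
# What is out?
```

Trace:
`num = 18` → num = 18
`out = ~num` → out = -19
So out = -19

Answer: -19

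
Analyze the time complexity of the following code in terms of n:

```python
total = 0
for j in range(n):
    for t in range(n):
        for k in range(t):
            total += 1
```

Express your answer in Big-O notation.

Each loop level contributes: n × n × n. Multiplying the contributions gives O(n^3).

Answer: O(n^3)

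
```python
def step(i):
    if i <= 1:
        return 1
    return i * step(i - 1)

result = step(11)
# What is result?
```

step(11) = 11 * 10 * 9 * 8 * 7 * 6 * 5 * 4 * 3 * 2 * 1 = 39916800

Answer: 39916800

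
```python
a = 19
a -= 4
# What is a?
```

Trace:
`a = 19` → a = 19
`a -= 4` → a = 15
So a = 15

Answer: 15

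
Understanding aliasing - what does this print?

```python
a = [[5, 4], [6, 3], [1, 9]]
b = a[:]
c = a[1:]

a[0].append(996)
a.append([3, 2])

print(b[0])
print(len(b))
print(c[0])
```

Key concept: slice with nested mutation.
Step by step:
`a = [[5, 4], [6, 3], [1, 9]]` → a = [[5, 4], [6, 3], [1, 9]]
`b = a[:]` → b = [[5, 4], [6, 3], [1, 9]]
`c = a[1:]` → c = [[6, 3], [1, 9]]
`a[0].append(996)` → a = [[5, 4, 996], [6, 3], [1, 9]]; b = [[5, 4, 996], [6, 3], [1, 9]]
`a.append([3, 2])` → a = [[5, 4, 996], [6, 3], [1, 9], [3, 2]]
`print(b[0])` → prints [5, 4, 996]
`print(len(b))` → prints 3
`print(c[0])` → prints [6, 3]

Answer:
[5, 4, 996]
3
[6, 3]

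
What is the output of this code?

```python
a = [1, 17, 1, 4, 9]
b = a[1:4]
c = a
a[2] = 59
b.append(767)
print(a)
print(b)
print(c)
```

Key concept: slice vs alias.
Step by step:
`a = [1, 17, 1, 4, 9]` → a = [1, 17, 1, 4, 9]
`b = a[1:4]` → b = [17, 1, 4]
`c = a` → c = [1, 17, 1, 4, 9] (same object as a)
`a[2] = 59` → a = [1, 17, 59, 4, 9] (same object as c); c = [1, 17, 59, 4, 9] (same object as a)
`b.append(767)` → b = [17, 1, 4, 767]
`print(a)` → prints [1, 17, 59, 4, 9]
`print(b)` → prints [17, 1, 4, 767]
`print(c)` → prints [1, 17, 59, 4, 9]

Answer:
[1, 17, 59, 4, 9]
[17, 1, 4, 767]
[1, 17, 59, 4, 9]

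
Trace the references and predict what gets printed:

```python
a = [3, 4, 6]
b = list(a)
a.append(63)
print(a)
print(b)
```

Key concept: list() constructor creates copy.
Step by step:
`a = [3, 4, 6]` → a = [3, 4, 6]
`b = list(a)` → b = [3, 4, 6]
`a.append(63)` → a = [3, 4, 6, 63]
`print(a)` → prints [3, 4, 6, 63]
`print(b)` → prints [3, 4, 6]

Answer:
[3, 4, 6, 63]
[3, 4, 6]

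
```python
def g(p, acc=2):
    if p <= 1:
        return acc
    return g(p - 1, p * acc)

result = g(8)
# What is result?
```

Accumulator trace (n, acc): (8, 2) -> (7, 16) -> (6, 112) -> (5, 672) -> (4, 3360) -> (3, 13440) -> (2, 40320) -> (1, 80640) -> return 80640

Answer: 80640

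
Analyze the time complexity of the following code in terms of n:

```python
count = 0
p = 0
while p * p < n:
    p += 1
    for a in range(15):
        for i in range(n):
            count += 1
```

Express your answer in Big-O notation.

Each loop level contributes: √n × 1 × n. Multiplying the contributions gives O(n√n).

Answer: O(n√n)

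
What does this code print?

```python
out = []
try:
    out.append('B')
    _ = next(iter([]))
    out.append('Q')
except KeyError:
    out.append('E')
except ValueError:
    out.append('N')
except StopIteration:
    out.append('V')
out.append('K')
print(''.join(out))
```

Execution trace: 'B' (try body) → 'V' (except StopIteration) → 'K' (after the try/except). Output: BVK

Answer: BVK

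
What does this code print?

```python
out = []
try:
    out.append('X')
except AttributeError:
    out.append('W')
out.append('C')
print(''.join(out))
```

Execution trace: 'X' (try body, no exception) → 'C' (after the try/except). Output: XC

Answer: XC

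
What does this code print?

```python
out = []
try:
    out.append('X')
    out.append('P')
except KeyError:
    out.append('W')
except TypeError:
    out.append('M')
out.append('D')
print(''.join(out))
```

Execution trace: 'X' (try body) → 'P' (try body, no exception) → 'D' (after the try/except). Output: XPD

Answer: XPD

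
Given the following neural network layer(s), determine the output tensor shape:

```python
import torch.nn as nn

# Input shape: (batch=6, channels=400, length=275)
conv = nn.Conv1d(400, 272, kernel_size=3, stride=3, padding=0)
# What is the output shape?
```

Input: (6, 400, 275) -> Output: (6, 272, 91)

Answer: (6, 272, 91)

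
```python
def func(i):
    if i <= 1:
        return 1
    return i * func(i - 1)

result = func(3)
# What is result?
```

func(3) = 3 * 2 * 1 = 6

Answer: 6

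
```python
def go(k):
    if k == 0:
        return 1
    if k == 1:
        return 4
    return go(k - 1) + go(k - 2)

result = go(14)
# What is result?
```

Build up from base cases: go(0)=1, go(1)=4, go(2)=5, go(3)=9, go(4)=14, go(5)=23, go(6)=37, ..., go(14)=1741

Answer: 1741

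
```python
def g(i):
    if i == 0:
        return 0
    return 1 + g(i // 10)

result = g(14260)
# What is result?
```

Count of digits of 14260: 5

Answer: 5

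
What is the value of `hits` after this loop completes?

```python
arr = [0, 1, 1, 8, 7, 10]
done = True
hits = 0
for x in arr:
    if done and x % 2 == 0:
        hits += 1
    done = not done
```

Count even values at even positions
`hits` takes the values: 0 → 1

Answer: 1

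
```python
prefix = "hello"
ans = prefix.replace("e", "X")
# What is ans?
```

Trace:
`prefix = "hello"` → prefix = 'hello'
`ans = prefix.replace("e", "X")` → ans = 'hXllo'
So ans = 'hXllo'

Answer: 'hXllo'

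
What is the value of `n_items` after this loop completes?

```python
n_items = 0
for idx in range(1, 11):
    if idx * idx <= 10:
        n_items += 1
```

Count numbers where idx² ≤ 10
`n_items` takes the values: 0 → 1 → 2 → 3

Answer: 3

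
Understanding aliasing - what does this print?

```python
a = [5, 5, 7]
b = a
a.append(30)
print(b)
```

Key concept: basic list aliasing.
Step by step:
`a = [5, 5, 7]` → a = [5, 5, 7]
`b = a` → b = [5, 5, 7] (same object as a)
`a.append(30)` → a = [5, 5, 7, 30] (same object as b); b = [5, 5, 7, 30] (same object as a)
`print(b)` → prints [5, 5, 7, 30]

Answer: [5, 5, 7, 30]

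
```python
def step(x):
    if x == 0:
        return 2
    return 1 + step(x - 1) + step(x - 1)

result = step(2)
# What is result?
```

step(x) = 1 + 2·step(x-1), step(0)=2. Closed form: (2+1)·2^2 - 1 = 11.

Answer: 11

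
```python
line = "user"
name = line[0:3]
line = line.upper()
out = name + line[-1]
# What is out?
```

Trace:
`line = "user"` → line = 'user'
`name = line[0:3]` → name = 'use'
`line = line.upper()` → line = 'USER'
`out = name + line[-1]` → out = 'useR'
So out = 'useR'

Answer: 'useR'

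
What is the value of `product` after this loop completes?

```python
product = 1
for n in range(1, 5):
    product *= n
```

4! = 24
`product` takes the values: 1 → 2 → 6 → 24

Answer: 24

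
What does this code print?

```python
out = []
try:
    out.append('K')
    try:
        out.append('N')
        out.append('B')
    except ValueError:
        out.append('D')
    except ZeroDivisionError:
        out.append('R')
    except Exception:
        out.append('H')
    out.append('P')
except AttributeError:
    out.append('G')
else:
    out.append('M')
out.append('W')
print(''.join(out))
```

Execution trace: 'K' (try body) → 'N' (inner try body) → 'B' (inner try body, no exception) → 'P' (try body, no exception) → 'M' (else) → 'W' (after the try/except). Output: KNBPMW

Answer: KNBPMW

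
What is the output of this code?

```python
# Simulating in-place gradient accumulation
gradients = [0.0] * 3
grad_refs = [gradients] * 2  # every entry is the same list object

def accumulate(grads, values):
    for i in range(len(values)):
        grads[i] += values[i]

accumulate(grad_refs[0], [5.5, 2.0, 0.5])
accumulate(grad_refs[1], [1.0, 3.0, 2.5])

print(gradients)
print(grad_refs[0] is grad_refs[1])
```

Key concept: gradient accumulation aliasing.
Step by step:
`gradients = [0.0] * 3` → gradients = [0.0, 0.0, 0.0]
`grad_refs = [gradients] * 2` → grad_refs = [[0.0, 0.0, 0.0], [0.0, 0.0, 0.0]]
`accumulate(grad_refs[0], [5.5, 2.0, 0.5])` → gradients = [5.5, 2.0, 0.5]; grad_refs = [[5.5, 2.0, 0.5], [5.5, 2.0, 0.5]]
`accumulate(grad_refs[1], [1.0, 3.0, 2.5])` → gradients = [6.5, 5.0, 3.0]; grad_refs = [[6.5, 5.0, 3.0], [6.5, 5.0, 3.0]]
`print(gradients)` → prints [6.5, 5.0, 3.0]
`print(grad_refs[0] is grad_refs[1])` → prints True

Answer:
[6.5, 5.0, 3.0]
True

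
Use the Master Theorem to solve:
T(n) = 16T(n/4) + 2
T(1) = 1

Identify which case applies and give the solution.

a=16, b=4, f(n)=2. log_4(16) = 2. Since c=0 < 2, Case 1 applies: T(n) = Θ(n^log_b(a)) = O(n^2).

Answer: O(n^2) - Case 1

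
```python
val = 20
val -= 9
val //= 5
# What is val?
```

Trace:
`val = 20` → val = 20
`val -= 9` → val = 11
`val //= 5` → val = 2
So val = 2

Answer: 2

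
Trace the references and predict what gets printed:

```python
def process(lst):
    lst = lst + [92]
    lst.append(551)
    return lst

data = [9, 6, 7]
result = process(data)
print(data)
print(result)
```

Key concept: rebinding parameter vs mutation.
Step by step:
`data = [9, 6, 7]` → data = [9, 6, 7]
`result = process(data)` → result = [9, 6, 7, 92, 551]
`print(data)` → prints [9, 6, 7]
`print(result)` → prints [9, 6, 7, 92, 551]

Answer:
[9, 6, 7]
[9, 6, 7, 92, 551]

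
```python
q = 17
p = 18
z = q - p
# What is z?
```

Trace:
`q = 17` → q = 17
`p = 18` → p = 18
`z = q - p` → z = -1
So z = -1

Answer: -1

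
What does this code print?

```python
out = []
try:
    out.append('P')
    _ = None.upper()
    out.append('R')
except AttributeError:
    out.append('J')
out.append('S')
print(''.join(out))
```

Execution trace: 'P' (try body) → 'J' (except AttributeError) → 'S' (after the try/except). Output: PJS

Answer: PJS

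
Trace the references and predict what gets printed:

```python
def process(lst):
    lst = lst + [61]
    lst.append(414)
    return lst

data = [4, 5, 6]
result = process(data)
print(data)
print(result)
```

Key concept: rebinding parameter vs mutation.
Step by step:
`data = [4, 5, 6]` → data = [4, 5, 6]
`result = process(data)` → result = [4, 5, 6, 61, 414]
`print(data)` → prints [4, 5, 6]
`print(result)` → prints [4, 5, 6, 61, 414]

Answer:
[4, 5, 6]
[4, 5, 6, 61, 414]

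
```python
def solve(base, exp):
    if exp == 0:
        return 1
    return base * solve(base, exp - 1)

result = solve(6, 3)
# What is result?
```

solve(6, 3) = 6 * 6 * 6 = 216

Answer: 216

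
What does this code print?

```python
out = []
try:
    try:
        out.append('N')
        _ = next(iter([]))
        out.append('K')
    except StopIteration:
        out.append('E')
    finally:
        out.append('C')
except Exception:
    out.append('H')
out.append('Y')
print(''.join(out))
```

Execution trace: 'N' (inner try body) → 'E' (inner except StopIteration) → 'C' (inner finally) → 'Y' (after the try/except). Output: NECY

Answer: NECY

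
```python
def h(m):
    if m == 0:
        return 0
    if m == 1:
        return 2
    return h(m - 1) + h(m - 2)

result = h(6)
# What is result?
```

Build up from base cases: h(0)=0, h(1)=2, h(2)=2, h(3)=4, h(4)=6, h(5)=10, h(6)=16

Answer: 16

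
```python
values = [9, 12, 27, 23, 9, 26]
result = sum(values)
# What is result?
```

Trace:
`values = [9, 12, 27, 23, 9, 26]` → values = [9, 12, 27, 23, 9, 26]
`result = sum(values)` → result = 106
So result = 106

Answer: 106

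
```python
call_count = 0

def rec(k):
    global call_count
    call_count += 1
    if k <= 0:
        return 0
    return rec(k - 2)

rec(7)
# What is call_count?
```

Linear recursion stepping by 2: 5 calls from k=7 down to ≤0.

Answer: 5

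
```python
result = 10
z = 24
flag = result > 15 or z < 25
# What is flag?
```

Trace:
`result = 10` → result = 10
`z = 24` → z = 24
`flag = result > 15 or z < 25` → flag = True
So flag = True

Answer: True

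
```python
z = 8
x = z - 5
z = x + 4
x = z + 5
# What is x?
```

Trace:
`z = 8` → z = 8
`x = z - 5` → x = 3
`z = x + 4` → z = 7
`x = z + 5` → x = 12
So x = 12

Answer: 12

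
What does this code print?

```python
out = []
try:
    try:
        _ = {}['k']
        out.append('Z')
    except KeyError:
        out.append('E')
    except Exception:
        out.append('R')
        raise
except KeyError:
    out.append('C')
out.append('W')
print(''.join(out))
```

Execution trace: 'E' (inner except KeyError) → 'W' (after the try/except). Output: EW

Answer: EW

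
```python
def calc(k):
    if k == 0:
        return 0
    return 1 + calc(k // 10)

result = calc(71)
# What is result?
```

Count of digits of 71: 2

Answer: 2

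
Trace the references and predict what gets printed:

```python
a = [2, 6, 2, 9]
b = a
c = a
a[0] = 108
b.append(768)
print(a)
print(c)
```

Key concept: multiple aliases.
Step by step:
`a = [2, 6, 2, 9]` → a = [2, 6, 2, 9]
`b = a` → b = [2, 6, 2, 9] (same object as a)
`c = a` → c = [2, 6, 2, 9] (same object as a, b)
`a[0] = 108` → a = [108, 6, 2, 9] (same object as b, c); b = [108, 6, 2, 9] (same object as a, c); c = [108, 6, 2, 9] (same object as a, b)
`b.append(768)` → a = [108, 6, 2, 9, 768] (same object as b, c); b = [108, 6, 2, 9, 768] (same object as a, c); c = [108, 6, 2, 9, 768] (same object as a, b)
`print(a)` → prints [108, 6, 2, 9, 768]
`print(c)` → prints [108, 6, 2, 9, 768]

Answer:
[108, 6, 2, 9, 768]
[108, 6, 2, 9, 768]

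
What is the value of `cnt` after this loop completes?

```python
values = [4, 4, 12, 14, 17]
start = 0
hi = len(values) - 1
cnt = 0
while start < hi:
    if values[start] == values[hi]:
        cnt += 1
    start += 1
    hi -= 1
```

Count matching pairs from ends
`cnt` takes the values: 0

Answer: 0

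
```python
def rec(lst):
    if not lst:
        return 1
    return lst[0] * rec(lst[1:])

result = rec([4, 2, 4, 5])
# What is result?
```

Product over [4, 2, 4, 5] = 4 * 2 * 4 * 5 = 160

Answer: 160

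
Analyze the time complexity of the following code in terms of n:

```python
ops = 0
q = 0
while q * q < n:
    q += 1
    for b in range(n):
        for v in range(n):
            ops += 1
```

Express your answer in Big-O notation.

Each loop level contributes: √n × n × n. Multiplying the contributions gives O(n^2√n).

Answer: O(n^2√n)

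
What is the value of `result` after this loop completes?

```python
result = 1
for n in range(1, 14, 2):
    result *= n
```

Product of 1, 3, 5, ... up to 13
`result` takes the values: 1 → 3 → 15 → 105 → 945 → 10395 → 135135

Answer: 135135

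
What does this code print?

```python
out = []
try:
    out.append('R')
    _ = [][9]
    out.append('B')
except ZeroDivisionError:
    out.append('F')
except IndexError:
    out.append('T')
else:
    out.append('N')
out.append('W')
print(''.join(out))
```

Execution trace: 'R' (try body) → 'T' (except IndexError) → 'W' (after the try/except). Output: RTW

Answer: RTW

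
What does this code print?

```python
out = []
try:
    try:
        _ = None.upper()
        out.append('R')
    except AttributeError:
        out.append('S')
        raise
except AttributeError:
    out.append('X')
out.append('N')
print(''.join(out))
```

Execution trace: 'S' (inner except AttributeError) → 'X' (outer except AttributeError) → 'N' (after the try/except). Output: SXN

Answer: SXN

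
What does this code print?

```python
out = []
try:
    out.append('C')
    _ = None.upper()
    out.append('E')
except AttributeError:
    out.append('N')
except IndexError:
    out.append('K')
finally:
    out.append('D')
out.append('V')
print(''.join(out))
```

Execution trace: 'C' (try body) → 'N' (except AttributeError) → 'D' (finally) → 'V' (after the try/except). Output: CNDV

Answer: CNDV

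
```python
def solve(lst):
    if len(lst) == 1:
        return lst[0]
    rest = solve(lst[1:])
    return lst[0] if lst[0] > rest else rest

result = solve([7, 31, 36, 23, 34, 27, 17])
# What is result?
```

Recursive max over [7, 31, 36, 23, 34, 27, 17] = 36

Answer: 36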